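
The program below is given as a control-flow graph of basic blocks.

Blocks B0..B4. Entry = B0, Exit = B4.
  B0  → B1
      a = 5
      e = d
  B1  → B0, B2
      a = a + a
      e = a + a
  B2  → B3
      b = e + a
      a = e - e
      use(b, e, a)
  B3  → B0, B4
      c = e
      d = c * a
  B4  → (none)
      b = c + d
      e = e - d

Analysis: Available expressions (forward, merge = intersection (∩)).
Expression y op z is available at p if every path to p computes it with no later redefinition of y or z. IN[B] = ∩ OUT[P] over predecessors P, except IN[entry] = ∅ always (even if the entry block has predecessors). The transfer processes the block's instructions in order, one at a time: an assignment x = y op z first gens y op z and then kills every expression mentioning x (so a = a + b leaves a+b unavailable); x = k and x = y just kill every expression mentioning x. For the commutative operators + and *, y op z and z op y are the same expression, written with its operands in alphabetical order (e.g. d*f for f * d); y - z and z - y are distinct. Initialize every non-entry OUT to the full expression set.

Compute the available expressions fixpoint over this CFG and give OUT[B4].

Answer: {a*c, c+d}

Trace:
Fixpoint table:
  B0: | IN={} | OUT={}
  B1: | IN={} | OUT={a+a}
  B2: | IN={a+a} | OUT={e-e}
  B3: | IN={e-e} | OUT={a*c, e-e}
  B4: | IN={a*c, e-e} | OUT={a*c, c+d}

Merge at B4: IN[B4] = OUT[B3] = {a*c, e-e}
Applying B4's transfer function to that IN value gives OUT[B4] (row B4 above).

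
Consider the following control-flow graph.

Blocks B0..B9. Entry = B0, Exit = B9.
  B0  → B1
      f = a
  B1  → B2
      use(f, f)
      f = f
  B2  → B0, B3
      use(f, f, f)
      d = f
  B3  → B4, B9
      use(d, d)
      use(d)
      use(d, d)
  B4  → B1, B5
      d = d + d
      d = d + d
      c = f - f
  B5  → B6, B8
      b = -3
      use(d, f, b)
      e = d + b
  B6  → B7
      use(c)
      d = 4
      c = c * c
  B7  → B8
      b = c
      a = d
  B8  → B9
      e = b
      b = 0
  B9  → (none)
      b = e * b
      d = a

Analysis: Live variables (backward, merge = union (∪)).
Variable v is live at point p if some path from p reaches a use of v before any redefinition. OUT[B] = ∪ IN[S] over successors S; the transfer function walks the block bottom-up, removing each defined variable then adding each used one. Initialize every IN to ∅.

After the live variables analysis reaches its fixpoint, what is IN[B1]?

Answer: {a, b, e, f}

Trace:
Fixpoint table:
  B0: | IN={a, b, e} | OUT={a, b, e, f}
  B1: | IN={a, b, e, f} | OUT={a, b, e, f}
  B2: | IN={a, b, e, f} | OUT={a, b, d, e, f}
  B3: | IN={a, b, d, e, f} | OUT={a, b, d, e, f}
  B4: | IN={a, b, d, e, f} | OUT={a, b, c, d, e, f}
  B5: | IN={a, c, d, f} | OUT={a, b, c}
  B6: | IN={c} | OUT={c, d}
  B7: | IN={c, d} | OUT={a, b}
  B8: | IN={a, b} | OUT={a, b, e}
  B9: | IN={a, b, e} | OUT={}

Merge at B1: OUT[B1] = IN[B2] = {a, b, e, f}
Applying B1's transfer function to that OUT value gives IN[B1] (row B1 above).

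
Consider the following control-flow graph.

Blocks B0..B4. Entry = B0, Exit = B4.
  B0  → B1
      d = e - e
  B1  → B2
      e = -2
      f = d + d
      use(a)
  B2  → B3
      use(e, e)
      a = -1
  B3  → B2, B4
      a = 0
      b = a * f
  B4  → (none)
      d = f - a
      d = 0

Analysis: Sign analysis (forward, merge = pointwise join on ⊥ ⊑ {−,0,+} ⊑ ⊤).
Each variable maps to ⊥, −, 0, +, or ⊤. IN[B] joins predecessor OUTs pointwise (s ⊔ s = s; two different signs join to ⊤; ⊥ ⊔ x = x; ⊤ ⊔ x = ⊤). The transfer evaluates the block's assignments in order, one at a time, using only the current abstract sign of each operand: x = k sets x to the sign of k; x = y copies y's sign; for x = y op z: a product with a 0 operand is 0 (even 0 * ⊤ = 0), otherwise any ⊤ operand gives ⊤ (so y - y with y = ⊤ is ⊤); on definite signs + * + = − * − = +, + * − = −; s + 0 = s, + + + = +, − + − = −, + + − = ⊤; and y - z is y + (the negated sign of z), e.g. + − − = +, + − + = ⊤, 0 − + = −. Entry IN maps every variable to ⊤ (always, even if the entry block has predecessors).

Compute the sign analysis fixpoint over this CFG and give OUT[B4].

Answer: {a: 0, b: 0, c: ⊤, d: 0, e: -, f: ⊤}

Derivation:
Per-block solution:
  B0:  IN=(all ⊤)  OUT=(all ⊤)
  B1:  IN=(all ⊤)  OUT={e:-; rest ⊤}
  B2:  IN={e:-; rest ⊤}  OUT={a:-, e:-; rest ⊤}
  B3:  IN={a:-, e:-; rest ⊤}  OUT={a:0, b:0, e:-; rest ⊤}
  B4:  IN={a:0, b:0, e:-; rest ⊤}  OUT={a:0, b:0, d:0, e:-; rest ⊤}

Merge at B4: IN[B4] = OUT[B3] = {a: 0, b: 0, c: ⊤, d: ⊤, e: -, f: ⊤}
Applying B4's transfer function to that IN value gives OUT[B4] (row B4 above).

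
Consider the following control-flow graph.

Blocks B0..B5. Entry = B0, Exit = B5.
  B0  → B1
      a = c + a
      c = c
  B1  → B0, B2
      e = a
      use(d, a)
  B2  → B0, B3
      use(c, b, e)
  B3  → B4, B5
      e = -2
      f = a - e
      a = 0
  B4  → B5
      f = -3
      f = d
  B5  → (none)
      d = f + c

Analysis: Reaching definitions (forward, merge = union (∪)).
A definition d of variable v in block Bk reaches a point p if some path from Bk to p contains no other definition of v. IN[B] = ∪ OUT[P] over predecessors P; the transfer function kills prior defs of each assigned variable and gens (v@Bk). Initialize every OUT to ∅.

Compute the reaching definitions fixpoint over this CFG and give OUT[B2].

Answer: {a@B0, c@B0, e@B1}

Trace:
Converged values:
  B0:   IN={a@B0, c@B0, e@B1}   OUT={a@B0, c@B0, e@B1}
  B1:   IN={a@B0, c@B0, e@B1}   OUT={a@B0, c@B0, e@B1}
  B2:   IN={a@B0, c@B0, e@B1}   OUT={a@B0, c@B0, e@B1}
  B3:   IN={a@B0, c@B0, e@B1}   OUT={a@B3, c@B0, e@B3, f@B3}
  B4:   IN={a@B3, c@B0, e@B3, f@B3}   OUT={a@B3, c@B0, e@B3, f@B4}
  B5:   IN={a@B3, c@B0, e@B3, f@B3, f@B4}   OUT={a@B3, c@B0, d@B5, e@B3, f@B3, f@B4}

Merge at B2: IN[B2] = OUT[B1] = {a@B0, c@B0, e@B1}
Applying B2's transfer function to that IN value gives OUT[B2] (row B2 above).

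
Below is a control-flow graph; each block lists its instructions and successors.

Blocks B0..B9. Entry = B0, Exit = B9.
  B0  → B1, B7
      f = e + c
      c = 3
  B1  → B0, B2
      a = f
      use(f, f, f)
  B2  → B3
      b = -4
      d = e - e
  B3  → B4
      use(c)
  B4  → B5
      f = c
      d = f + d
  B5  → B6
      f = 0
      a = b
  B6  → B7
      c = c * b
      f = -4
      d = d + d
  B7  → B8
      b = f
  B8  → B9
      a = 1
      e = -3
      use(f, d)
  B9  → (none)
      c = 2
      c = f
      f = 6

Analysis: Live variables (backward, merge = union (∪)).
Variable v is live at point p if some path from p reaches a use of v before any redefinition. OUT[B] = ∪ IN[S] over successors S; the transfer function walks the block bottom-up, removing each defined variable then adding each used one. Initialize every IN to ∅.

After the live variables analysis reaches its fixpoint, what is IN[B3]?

Answer: {b, c, d}

Working:
Fixpoint table:
  B0:  IN={c, d, e}  OUT={c, d, e, f}
  B1:  IN={c, d, e, f}  OUT={c, d, e}
  B2:  IN={c, e}  OUT={b, c, d}
  B3:  IN={b, c, d}  OUT={b, c, d}
  B4:  IN={b, c, d}  OUT={b, c, d}
  B5:  IN={b, c, d}  OUT={b, c, d}
  B6:  IN={b, c, d}  OUT={d, f}
  B7:  IN={d, f}  OUT={d, f}
  B8:  IN={d, f}  OUT={f}
  B9:  IN={f}  OUT={}

Merge at B3: OUT[B3] = IN[B4] = {b, c, d}
Applying B3's transfer function to that OUT value gives IN[B3] (row B3 above).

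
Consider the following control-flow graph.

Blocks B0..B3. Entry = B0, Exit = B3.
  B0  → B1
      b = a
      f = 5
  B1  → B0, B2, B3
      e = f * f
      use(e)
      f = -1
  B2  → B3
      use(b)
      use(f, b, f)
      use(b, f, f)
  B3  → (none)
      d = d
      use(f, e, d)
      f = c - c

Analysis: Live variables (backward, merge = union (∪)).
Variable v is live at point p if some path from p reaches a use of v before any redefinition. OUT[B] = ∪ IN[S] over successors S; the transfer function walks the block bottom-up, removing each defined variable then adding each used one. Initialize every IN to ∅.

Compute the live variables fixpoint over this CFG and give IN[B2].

Answer: {b, c, d, e, f}

Trace:
Per-block solution:
  B0:  IN={a, c, d}  OUT={a, b, c, d, f}
  B1:  IN={a, b, c, d, f}  OUT={a, b, c, d, e, f}
  B2:  IN={b, c, d, e, f}  OUT={c, d, e, f}
  B3:  IN={c, d, e, f}  OUT={}

Merge at B2: OUT[B2] = IN[B3] = {c, d, e, f}
Applying B2's transfer function to that OUT value gives IN[B2] (row B2 above).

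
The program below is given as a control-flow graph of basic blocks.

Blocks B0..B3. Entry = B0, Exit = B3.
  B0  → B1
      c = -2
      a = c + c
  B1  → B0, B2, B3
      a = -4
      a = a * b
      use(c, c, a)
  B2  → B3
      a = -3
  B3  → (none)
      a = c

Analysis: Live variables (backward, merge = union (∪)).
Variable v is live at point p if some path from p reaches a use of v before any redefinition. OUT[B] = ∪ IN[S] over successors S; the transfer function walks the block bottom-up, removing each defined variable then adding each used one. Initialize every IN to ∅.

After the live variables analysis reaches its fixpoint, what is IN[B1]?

Per-block solution:
  B0:   IN={b}   OUT={b, c}
  B1:   IN={b, c}   OUT={b, c}
  B2:   IN={c}   OUT={c}
  B3:   IN={c}   OUT={}

Merge at B1: OUT[B1] = IN[B0] ⊔ IN[B2] ⊔ IN[B3] = {b, c}
Applying B1's transfer function to that OUT value gives IN[B1] (row B1 above).

Answer: {b, c}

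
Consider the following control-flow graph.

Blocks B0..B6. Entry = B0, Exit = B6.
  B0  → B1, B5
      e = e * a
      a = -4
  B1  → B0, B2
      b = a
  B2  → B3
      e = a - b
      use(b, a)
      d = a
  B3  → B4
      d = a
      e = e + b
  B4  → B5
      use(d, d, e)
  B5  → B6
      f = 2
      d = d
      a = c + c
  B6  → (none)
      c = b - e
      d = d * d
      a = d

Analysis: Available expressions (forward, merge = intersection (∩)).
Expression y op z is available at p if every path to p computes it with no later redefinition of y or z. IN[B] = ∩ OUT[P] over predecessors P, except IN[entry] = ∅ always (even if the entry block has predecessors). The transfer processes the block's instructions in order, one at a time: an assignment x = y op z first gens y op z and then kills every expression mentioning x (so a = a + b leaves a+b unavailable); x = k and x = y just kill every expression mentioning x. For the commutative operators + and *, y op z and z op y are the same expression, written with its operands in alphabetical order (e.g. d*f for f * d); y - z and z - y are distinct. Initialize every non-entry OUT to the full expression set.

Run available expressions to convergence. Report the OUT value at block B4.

Converged values:
  B0: | IN={} | OUT={}
  B1: | IN={} | OUT={}
  B2: | IN={} | OUT={a-b}
  B3: | IN={a-b} | OUT={a-b}
  B4: | IN={a-b} | OUT={a-b}
  B5: | IN={} | OUT={c+c}
  B6: | IN={c+c} | OUT={b-e}

Merge at B4: IN[B4] = OUT[B3] = {a-b}
Applying B4's transfer function to that IN value gives OUT[B4] (row B4 above).

Answer: {a-b}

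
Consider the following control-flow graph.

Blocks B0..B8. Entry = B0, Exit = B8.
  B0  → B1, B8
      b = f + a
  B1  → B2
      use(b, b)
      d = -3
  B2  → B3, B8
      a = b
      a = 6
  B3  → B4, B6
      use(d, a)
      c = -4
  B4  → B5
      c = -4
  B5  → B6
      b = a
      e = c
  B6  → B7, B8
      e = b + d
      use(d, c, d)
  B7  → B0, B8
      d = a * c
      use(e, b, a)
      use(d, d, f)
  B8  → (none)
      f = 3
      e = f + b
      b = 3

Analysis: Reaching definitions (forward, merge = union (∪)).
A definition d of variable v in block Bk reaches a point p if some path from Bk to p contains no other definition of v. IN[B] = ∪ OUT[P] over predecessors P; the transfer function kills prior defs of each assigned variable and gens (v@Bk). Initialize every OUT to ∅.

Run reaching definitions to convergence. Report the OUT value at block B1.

Answer: {a@B2, b@B0, c@B3, c@B4, d@B1, e@B6}

Trace:
Per-block solution:
  B0: | IN={a@B2, b@B0, b@B5, c@B3, c@B4, d@B7, e@B6} | OUT={a@B2, b@B0, c@B3, c@B4, d@B7, e@B6}
  B1: | IN={a@B2, b@B0, c@B3, c@B4, d@B7, e@B6} | OUT={a@B2, b@B0, c@B3, c@B4, d@B1, e@B6}
  B2: | IN={a@B2, b@B0, c@B3, c@B4, d@B1, e@B6} | OUT={a@B2, b@B0, c@B3, c@B4, d@B1, e@B6}
  B3: | IN={a@B2, b@B0, c@B3, c@B4, d@B1, e@B6} | OUT={a@B2, b@B0, c@B3, d@B1, e@B6}
  B4: | IN={a@B2, b@B0, c@B3, d@B1, e@B6} | OUT={a@B2, b@B0, c@B4, d@B1, e@B6}
  B5: | IN={a@B2, b@B0, c@B4, d@B1, e@B6} | OUT={a@B2, b@B5, c@B4, d@B1, e@B5}
  B6: | IN={a@B2, b@B0, b@B5, c@B3, c@B4, d@B1, e@B5, e@B6} | OUT={a@B2, b@B0, b@B5, c@B3, c@B4, d@B1, e@B6}
  B7: | IN={a@B2, b@B0, b@B5, c@B3, c@B4, d@B1, e@B6} | OUT={a@B2, b@B0, b@B5, c@B3, c@B4, d@B7, e@B6}
  B8: | IN={a@B2, b@B0, b@B5, c@B3, c@B4, d@B1, d@B7, e@B6} | OUT={a@B2, b@B8, c@B3, c@B4, d@B1, d@B7, e@B8, f@B8}

Merge at B1: IN[B1] = OUT[B0] = {a@B2, b@B0, c@B3, c@B4, d@B7, e@B6}
Applying B1's transfer function to that IN value gives OUT[B1] (row B1 above).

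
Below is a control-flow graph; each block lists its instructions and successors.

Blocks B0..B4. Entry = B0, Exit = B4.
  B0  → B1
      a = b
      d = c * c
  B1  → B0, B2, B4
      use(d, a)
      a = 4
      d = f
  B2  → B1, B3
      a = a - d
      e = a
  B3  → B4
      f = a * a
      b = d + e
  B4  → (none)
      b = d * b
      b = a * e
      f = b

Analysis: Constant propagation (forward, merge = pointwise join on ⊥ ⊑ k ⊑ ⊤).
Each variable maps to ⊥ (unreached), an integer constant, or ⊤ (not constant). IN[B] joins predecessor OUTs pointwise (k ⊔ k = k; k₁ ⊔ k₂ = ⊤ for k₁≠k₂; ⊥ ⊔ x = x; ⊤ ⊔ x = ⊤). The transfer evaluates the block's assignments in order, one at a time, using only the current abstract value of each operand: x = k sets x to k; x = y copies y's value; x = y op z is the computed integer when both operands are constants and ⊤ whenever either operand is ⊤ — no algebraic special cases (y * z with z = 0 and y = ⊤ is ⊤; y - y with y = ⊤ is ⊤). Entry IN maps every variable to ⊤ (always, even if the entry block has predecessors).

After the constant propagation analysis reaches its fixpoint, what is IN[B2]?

Converged values:
  B0:  IN=(all ⊤)  OUT=(all ⊤)
  B1:  IN=(all ⊤)  OUT={a:4; rest ⊤}
  B2:  IN={a:4; rest ⊤}  OUT=(all ⊤)
  B3:  IN=(all ⊤)  OUT=(all ⊤)
  B4:  IN=(all ⊤)  OUT=(all ⊤)

Merge at B2: IN[B2] = OUT[B1] = {a: 4, b: ⊤, c: ⊤, d: ⊤, e: ⊤, f: ⊤}

Answer: {a: 4, b: ⊤, c: ⊤, d: ⊤, e: ⊤, f: ⊤}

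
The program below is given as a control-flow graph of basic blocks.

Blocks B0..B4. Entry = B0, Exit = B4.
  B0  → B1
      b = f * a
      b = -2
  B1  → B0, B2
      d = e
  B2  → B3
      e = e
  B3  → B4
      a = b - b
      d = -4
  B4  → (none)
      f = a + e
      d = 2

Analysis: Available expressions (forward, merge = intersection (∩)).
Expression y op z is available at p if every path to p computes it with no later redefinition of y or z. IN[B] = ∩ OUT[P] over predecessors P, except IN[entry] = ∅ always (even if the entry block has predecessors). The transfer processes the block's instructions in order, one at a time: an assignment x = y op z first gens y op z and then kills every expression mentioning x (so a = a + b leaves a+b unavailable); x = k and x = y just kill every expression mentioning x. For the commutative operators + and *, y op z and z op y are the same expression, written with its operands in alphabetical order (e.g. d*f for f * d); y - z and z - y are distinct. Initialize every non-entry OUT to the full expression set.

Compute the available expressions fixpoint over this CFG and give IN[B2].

Converged values:
  B0:  IN={}  OUT={a*f}
  B1:  IN={a*f}  OUT={a*f}
  B2:  IN={a*f}  OUT={a*f}
  B3:  IN={a*f}  OUT={b-b}
  B4:  IN={b-b}  OUT={a+e, b-b}

Merge at B2: IN[B2] = OUT[B1] = {a*f}

Answer: {a*f}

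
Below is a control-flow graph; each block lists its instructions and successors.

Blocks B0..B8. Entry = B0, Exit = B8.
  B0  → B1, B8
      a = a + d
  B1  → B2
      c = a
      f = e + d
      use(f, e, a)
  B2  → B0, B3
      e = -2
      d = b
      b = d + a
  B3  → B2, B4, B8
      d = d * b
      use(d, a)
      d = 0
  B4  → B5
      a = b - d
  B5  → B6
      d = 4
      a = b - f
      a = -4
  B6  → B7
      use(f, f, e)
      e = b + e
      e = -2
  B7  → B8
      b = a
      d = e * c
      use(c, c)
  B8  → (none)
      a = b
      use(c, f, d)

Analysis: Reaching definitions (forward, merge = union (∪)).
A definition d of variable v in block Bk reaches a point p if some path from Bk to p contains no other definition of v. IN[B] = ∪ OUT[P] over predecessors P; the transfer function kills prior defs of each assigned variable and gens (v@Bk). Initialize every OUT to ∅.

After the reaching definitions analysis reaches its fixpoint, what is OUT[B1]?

Answer: {a@B0, b@B2, c@B1, d@B2, e@B2, f@B1}

Working:
Per-block solution:
  B0:  IN={a@B0, b@B2, c@B1, d@B2, e@B2, f@B1}  OUT={a@B0, b@B2, c@B1, d@B2, e@B2, f@B1}
  B1:  IN={a@B0, b@B2, c@B1, d@B2, e@B2, f@B1}  OUT={a@B0, b@B2, c@B1, d@B2, e@B2, f@B1}
  B2:  IN={a@B0, b@B2, c@B1, d@B2, d@B3, e@B2, f@B1}  OUT={a@B0, b@B2, c@B1, d@B2, e@B2, f@B1}
  B3:  IN={a@B0, b@B2, c@B1, d@B2, e@B2, f@B1}  OUT={a@B0, b@B2, c@B1, d@B3, e@B2, f@B1}
  B4:  IN={a@B0, b@B2, c@B1, d@B3, e@B2, f@B1}  OUT={a@B4, b@B2, c@B1, d@B3, e@B2, f@B1}
  B5:  IN={a@B4, b@B2, c@B1, d@B3, e@B2, f@B1}  OUT={a@B5, b@B2, c@B1, d@B5, e@B2, f@B1}
  B6:  IN={a@B5, b@B2, c@B1, d@B5, e@B2, f@B1}  OUT={a@B5, b@B2, c@B1, d@B5, e@B6, f@B1}
  B7:  IN={a@B5, b@B2, c@B1, d@B5, e@B6, f@B1}  OUT={a@B5, b@B7, c@B1, d@B7, e@B6, f@B1}
  B8:  IN={a@B0, a@B5, b@B2, b@B7, c@B1, d@B2, d@B3, d@B7, e@B2, e@B6, f@B1}  OUT={a@B8, b@B2, b@B7, c@B1, d@B2, d@B3, d@B7, e@B2, e@B6, f@B1}

Merge at B1: IN[B1] = OUT[B0] = {a@B0, b@B2, c@B1, d@B2, e@B2, f@B1}
Applying B1's transfer function to that IN value gives OUT[B1] (row B1 above).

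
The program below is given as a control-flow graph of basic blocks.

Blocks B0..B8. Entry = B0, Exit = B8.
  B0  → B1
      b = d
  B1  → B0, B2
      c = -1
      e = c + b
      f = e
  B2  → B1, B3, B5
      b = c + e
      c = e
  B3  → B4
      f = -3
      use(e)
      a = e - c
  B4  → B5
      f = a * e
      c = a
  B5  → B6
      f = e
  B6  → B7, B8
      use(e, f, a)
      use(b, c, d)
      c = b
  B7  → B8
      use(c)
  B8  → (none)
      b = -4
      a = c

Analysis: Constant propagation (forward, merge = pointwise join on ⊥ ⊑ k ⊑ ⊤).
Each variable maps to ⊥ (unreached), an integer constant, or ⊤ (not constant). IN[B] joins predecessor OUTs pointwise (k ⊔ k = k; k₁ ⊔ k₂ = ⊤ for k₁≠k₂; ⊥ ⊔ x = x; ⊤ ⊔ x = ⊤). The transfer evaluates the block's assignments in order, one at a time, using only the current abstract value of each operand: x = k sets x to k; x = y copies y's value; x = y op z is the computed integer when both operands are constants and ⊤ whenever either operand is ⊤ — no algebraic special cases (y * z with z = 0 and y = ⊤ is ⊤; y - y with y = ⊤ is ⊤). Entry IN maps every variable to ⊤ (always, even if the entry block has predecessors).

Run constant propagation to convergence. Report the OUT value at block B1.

Converged values:
  B0:   IN=(all ⊤)   OUT=(all ⊤)
  B1:   IN=(all ⊤)   OUT={c:-1; rest ⊤}
  B2:   IN={c:-1; rest ⊤}   OUT=(all ⊤)
  B3:   IN=(all ⊤)   OUT={f:-3; rest ⊤}
  B4:   IN={f:-3; rest ⊤}   OUT=(all ⊤)
  B5:   IN=(all ⊤)   OUT=(all ⊤)
  B6:   IN=(all ⊤)   OUT=(all ⊤)
  B7:   IN=(all ⊤)   OUT=(all ⊤)
  B8:   IN=(all ⊤)   OUT={b:-4; rest ⊤}

Merge at B1: IN[B1] = OUT[B0] ⊔ OUT[B2] = {a: ⊤, b: ⊤, c: ⊤, d: ⊤, e: ⊤, f: ⊤}
Applying B1's transfer function to that IN value gives OUT[B1] (row B1 above).

Answer: {a: ⊤, b: ⊤, c: -1, d: ⊤, e: ⊤, f: ⊤}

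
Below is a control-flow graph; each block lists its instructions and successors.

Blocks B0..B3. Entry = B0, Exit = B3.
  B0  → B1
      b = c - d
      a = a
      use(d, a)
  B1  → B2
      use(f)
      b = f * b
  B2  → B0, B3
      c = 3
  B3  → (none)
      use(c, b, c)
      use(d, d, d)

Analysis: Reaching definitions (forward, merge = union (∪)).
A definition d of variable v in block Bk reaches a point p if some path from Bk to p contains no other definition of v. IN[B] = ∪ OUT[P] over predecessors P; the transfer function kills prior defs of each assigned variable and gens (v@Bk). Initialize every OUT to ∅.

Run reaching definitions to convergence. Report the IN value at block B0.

Answer: {a@B0, b@B1, c@B2}

Trace:
Converged values:
  B0:  IN={a@B0, b@B1, c@B2}  OUT={a@B0, b@B0, c@B2}
  B1:  IN={a@B0, b@B0, c@B2}  OUT={a@B0, b@B1, c@B2}
  B2:  IN={a@B0, b@B1, c@B2}  OUT={a@B0, b@B1, c@B2}
  B3:  IN={a@B0, b@B1, c@B2}  OUT={a@B0, b@B1, c@B2}

Merge at B0 (entry node, so the boundary value {} is joined with the incoming edge(s)): IN[B0] = {} ⊔ OUT[B2] = {a@B0, b@B1, c@B2}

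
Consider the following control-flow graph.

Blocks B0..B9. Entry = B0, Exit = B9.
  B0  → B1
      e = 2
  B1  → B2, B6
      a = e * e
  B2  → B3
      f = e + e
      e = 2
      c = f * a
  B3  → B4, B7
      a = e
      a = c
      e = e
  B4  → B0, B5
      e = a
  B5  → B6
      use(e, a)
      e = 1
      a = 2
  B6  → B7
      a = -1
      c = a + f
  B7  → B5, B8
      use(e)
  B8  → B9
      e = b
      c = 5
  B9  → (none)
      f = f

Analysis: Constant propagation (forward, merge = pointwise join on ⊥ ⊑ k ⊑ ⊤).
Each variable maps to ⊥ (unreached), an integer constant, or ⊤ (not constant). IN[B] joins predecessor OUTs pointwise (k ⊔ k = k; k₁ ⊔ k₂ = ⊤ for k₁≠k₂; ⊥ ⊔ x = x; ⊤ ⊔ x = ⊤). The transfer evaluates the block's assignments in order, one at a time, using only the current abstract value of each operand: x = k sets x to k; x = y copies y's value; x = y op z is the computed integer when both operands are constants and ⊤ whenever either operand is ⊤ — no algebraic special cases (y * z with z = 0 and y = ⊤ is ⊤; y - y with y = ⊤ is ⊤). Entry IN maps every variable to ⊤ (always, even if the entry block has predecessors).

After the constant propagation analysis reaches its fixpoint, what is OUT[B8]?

Per-block solution:
  B0:   IN=(all ⊤)   OUT={e:2; rest ⊤}
  B1:   IN={e:2; rest ⊤}   OUT={a:4, e:2; rest ⊤}
  B2:   IN={a:4, e:2; rest ⊤}   OUT={a:4, c:16, e:2, f:4; rest ⊤}
  B3:   IN={a:4, c:16, e:2, f:4; rest ⊤}   OUT={a:16, c:16, e:2, f:4; rest ⊤}
  B4:   IN={a:16, c:16, e:2, f:4; rest ⊤}   OUT={a:16, c:16, e:16, f:4; rest ⊤}
  B5:   IN=(all ⊤)   OUT={a:2, e:1; rest ⊤}
  B6:   IN=(all ⊤)   OUT={a:-1; rest ⊤}
  B7:   IN=(all ⊤)   OUT=(all ⊤)
  B8:   IN=(all ⊤)   OUT={c:5; rest ⊤}
  B9:   IN={c:5; rest ⊤}   OUT={c:5; rest ⊤}

Merge at B8: IN[B8] = OUT[B7] = {a: ⊤, b: ⊤, c: ⊤, d: ⊤, e: ⊤, f: ⊤}
Applying B8's transfer function to that IN value gives OUT[B8] (row B8 above).

Answer: {a: ⊤, b: ⊤, c: 5, d: ⊤, e: ⊤, f: ⊤}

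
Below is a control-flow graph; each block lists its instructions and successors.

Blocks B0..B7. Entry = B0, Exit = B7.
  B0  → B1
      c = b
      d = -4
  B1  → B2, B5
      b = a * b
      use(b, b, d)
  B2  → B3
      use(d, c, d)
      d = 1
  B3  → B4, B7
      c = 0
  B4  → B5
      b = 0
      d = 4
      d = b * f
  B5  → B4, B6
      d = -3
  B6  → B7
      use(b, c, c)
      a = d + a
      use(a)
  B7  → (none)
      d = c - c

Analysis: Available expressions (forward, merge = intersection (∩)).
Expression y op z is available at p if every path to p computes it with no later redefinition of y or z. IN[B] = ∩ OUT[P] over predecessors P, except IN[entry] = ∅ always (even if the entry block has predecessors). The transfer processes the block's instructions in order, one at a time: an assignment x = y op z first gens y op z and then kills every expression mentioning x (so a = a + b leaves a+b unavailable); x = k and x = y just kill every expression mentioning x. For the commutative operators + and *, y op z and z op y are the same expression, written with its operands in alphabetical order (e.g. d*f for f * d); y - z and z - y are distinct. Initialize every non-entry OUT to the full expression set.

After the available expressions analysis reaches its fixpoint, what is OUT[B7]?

Answer: {c-c}

Trace:
Converged values:
  B0: | IN={} | OUT={}
  B1: | IN={} | OUT={}
  B2: | IN={} | OUT={}
  B3: | IN={} | OUT={}
  B4: | IN={} | OUT={b*f}
  B5: | IN={} | OUT={}
  B6: | IN={} | OUT={}
  B7: | IN={} | OUT={c-c}

Merge at B7: IN[B7] = OUT[B3] ∩ OUT[B6] = {}
Applying B7's transfer function to that IN value gives OUT[B7] (row B7 above).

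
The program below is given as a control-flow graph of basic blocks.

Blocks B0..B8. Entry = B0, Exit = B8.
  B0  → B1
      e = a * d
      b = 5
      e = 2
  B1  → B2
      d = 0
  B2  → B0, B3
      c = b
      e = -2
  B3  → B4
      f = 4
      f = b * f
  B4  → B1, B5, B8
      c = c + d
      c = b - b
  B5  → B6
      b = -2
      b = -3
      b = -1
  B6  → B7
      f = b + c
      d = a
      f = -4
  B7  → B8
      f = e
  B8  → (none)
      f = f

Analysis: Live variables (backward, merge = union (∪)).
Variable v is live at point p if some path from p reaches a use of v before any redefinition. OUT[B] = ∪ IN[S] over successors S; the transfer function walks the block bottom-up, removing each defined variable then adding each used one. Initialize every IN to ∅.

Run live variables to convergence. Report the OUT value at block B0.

Fixpoint table:
  B0:  IN={a, d}  OUT={a, b}
  B1:  IN={a, b}  OUT={a, b, d}
  B2:  IN={a, b, d}  OUT={a, b, c, d, e}
  B3:  IN={a, b, c, d, e}  OUT={a, b, c, d, e, f}
  B4:  IN={a, b, c, d, e, f}  OUT={a, b, c, e, f}
  B5:  IN={a, c, e}  OUT={a, b, c, e}
  B6:  IN={a, b, c, e}  OUT={e}
  B7:  IN={e}  OUT={f}
  B8:  IN={f}  OUT={}

Merge at B0: OUT[B0] = IN[B1] = {a, b}

Answer: {a, b}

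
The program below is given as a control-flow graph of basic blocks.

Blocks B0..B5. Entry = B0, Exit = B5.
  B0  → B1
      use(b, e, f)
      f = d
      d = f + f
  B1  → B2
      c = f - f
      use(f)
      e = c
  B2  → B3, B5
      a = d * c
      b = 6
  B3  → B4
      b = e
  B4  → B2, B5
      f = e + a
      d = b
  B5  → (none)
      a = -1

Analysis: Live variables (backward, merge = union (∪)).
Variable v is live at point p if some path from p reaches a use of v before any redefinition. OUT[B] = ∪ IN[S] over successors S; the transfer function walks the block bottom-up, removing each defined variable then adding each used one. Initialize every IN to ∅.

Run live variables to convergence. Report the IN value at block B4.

Answer: {a, b, c, e}

Working:
Fixpoint table:
  B0: | IN={b, d, e, f} | OUT={d, f}
  B1: | IN={d, f} | OUT={c, d, e}
  B2: | IN={c, d, e} | OUT={a, c, e}
  B3: | IN={a, c, e} | OUT={a, b, c, e}
  B4: | IN={a, b, c, e} | OUT={c, d, e}
  B5: | IN={} | OUT={}

Merge at B4: OUT[B4] = IN[B2] ⊔ IN[B5] = {c, d, e}
Applying B4's transfer function to that OUT value gives IN[B4] (row B4 above).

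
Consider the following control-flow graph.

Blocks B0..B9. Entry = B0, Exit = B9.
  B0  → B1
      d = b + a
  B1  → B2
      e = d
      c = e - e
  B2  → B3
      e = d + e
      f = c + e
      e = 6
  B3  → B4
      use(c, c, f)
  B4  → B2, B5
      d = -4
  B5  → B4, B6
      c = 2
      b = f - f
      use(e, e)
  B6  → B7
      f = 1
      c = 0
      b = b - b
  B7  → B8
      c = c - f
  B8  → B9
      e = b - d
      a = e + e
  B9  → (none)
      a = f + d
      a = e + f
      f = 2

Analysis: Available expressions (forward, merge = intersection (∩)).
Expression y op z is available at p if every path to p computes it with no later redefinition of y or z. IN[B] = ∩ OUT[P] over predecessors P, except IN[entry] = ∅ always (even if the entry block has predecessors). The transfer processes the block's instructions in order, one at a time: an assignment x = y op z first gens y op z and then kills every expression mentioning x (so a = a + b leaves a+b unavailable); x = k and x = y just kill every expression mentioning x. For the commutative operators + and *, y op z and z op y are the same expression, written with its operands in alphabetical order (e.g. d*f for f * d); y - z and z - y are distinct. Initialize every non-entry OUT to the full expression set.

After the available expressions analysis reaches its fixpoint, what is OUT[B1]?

Converged values:
  B0: | IN={} | OUT={a+b}
  B1: | IN={a+b} | OUT={a+b, e-e}
  B2: | IN={} | OUT={}
  B3: | IN={} | OUT={}
  B4: | IN={} | OUT={}
  B5: | IN={} | OUT={f-f}
  B6: | IN={f-f} | OUT={}
  B7: | IN={} | OUT={}
  B8: | IN={} | OUT={b-d, e+e}
  B9: | IN={b-d, e+e} | OUT={b-d, e+e}

Merge at B1: IN[B1] = OUT[B0] = {a+b}
Applying B1's transfer function to that IN value gives OUT[B1] (row B1 above).

Answer: {a+b, e-e}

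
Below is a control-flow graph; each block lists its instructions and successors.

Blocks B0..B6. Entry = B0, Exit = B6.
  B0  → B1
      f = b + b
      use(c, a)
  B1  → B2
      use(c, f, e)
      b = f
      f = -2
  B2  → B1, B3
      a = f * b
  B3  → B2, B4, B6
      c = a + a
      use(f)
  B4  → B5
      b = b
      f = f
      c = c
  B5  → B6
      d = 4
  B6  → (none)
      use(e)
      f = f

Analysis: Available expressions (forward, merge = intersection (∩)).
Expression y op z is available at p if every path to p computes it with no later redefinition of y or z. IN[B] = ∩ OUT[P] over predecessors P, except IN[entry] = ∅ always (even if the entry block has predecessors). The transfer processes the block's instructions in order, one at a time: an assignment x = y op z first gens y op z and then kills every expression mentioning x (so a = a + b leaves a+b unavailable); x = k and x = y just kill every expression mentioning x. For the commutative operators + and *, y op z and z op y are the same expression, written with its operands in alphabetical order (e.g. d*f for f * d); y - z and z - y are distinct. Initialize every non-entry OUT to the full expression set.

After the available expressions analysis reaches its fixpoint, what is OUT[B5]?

Per-block solution:
  B0:  IN={}  OUT={b+b}
  B1:  IN={}  OUT={}
  B2:  IN={}  OUT={b*f}
  B3:  IN={b*f}  OUT={a+a, b*f}
  B4:  IN={a+a, b*f}  OUT={a+a}
  B5:  IN={a+a}  OUT={a+a}
  B6:  IN={a+a}  OUT={a+a}

Merge at B5: IN[B5] = OUT[B4] = {a+a}
Applying B5's transfer function to that IN value gives OUT[B5] (row B5 above).

Answer: {a+a}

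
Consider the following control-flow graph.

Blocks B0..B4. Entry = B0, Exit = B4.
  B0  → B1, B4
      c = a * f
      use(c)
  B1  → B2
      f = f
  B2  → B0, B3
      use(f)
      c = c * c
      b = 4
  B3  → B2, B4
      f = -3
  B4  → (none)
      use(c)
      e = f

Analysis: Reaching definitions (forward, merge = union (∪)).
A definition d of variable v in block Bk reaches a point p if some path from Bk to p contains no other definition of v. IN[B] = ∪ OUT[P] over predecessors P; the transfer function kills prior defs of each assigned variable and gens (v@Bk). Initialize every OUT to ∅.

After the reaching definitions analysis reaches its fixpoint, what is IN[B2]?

Answer: {b@B2, c@B0, c@B2, f@B1, f@B3}

Working:
Fixpoint table:
  B0:  IN={b@B2, c@B2, f@B1, f@B3}  OUT={b@B2, c@B0, f@B1, f@B3}
  B1:  IN={b@B2, c@B0, f@B1, f@B3}  OUT={b@B2, c@B0, f@B1}
  B2:  IN={b@B2, c@B0, c@B2, f@B1, f@B3}  OUT={b@B2, c@B2, f@B1, f@B3}
  B3:  IN={b@B2, c@B2, f@B1, f@B3}  OUT={b@B2, c@B2, f@B3}
  B4:  IN={b@B2, c@B0, c@B2, f@B1, f@B3}  OUT={b@B2, c@B0, c@B2, e@B4, f@B1, f@B3}

Merge at B2: IN[B2] = OUT[B1] ⊔ OUT[B3] = {b@B2, c@B0, c@B2, f@B1, f@B3}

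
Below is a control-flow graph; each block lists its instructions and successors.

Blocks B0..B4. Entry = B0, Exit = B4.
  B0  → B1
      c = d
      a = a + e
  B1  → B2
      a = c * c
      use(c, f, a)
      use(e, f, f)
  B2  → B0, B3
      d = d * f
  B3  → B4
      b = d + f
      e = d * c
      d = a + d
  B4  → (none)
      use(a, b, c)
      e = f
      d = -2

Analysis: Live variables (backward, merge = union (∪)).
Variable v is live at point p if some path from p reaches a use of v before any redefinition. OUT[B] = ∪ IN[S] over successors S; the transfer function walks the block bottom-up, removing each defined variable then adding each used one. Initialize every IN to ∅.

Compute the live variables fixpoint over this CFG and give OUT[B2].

Fixpoint table:
  B0:  IN={a, d, e, f}  OUT={c, d, e, f}
  B1:  IN={c, d, e, f}  OUT={a, c, d, e, f}
  B2:  IN={a, c, d, e, f}  OUT={a, c, d, e, f}
  B3:  IN={a, c, d, f}  OUT={a, b, c, f}
  B4:  IN={a, b, c, f}  OUT={}

Merge at B2: OUT[B2] = IN[B0] ⊔ IN[B3] = {a, c, d, e, f}

Answer: {a, c, d, e, f}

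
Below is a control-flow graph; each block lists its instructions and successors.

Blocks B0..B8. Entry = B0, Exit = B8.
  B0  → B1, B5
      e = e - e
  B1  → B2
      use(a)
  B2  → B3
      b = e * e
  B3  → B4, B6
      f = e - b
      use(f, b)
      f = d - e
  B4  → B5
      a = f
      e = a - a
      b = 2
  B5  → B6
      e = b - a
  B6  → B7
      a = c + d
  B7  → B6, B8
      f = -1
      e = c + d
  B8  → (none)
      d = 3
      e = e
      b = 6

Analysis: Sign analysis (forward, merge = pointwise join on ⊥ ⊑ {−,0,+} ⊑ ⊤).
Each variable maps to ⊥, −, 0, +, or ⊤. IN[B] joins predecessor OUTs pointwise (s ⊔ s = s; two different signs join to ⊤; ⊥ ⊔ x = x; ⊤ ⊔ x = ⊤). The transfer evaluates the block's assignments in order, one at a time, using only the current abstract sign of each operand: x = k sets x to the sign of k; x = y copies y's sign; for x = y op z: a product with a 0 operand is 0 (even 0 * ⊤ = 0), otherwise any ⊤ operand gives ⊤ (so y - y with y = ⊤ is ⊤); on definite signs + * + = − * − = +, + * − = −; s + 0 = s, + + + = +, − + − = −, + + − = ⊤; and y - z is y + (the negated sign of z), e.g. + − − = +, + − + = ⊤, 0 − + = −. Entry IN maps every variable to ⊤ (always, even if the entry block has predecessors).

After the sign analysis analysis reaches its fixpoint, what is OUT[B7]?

Answer: {a: ⊤, b: ⊤, c: ⊤, d: ⊤, e: ⊤, f: -}

Derivation:
Fixpoint table:
  B0: | IN=(all ⊤) | OUT=(all ⊤)
  B1: | IN=(all ⊤) | OUT=(all ⊤)
  B2: | IN=(all ⊤) | OUT=(all ⊤)
  B3: | IN=(all ⊤) | OUT=(all ⊤)
  B4: | IN=(all ⊤) | OUT={b:+; rest ⊤}
  B5: | IN=(all ⊤) | OUT=(all ⊤)
  B6: | IN=(all ⊤) | OUT=(all ⊤)
  B7: | IN=(all ⊤) | OUT={f:-; rest ⊤}
  B8: | IN={f:-; rest ⊤} | OUT={b:+, d:+, f:-; rest ⊤}

Merge at B7: IN[B7] = OUT[B6] = {a: ⊤, b: ⊤, c: ⊤, d: ⊤, e: ⊤, f: ⊤}
Applying B7's transfer function to that IN value gives OUT[B7] (row B7 above).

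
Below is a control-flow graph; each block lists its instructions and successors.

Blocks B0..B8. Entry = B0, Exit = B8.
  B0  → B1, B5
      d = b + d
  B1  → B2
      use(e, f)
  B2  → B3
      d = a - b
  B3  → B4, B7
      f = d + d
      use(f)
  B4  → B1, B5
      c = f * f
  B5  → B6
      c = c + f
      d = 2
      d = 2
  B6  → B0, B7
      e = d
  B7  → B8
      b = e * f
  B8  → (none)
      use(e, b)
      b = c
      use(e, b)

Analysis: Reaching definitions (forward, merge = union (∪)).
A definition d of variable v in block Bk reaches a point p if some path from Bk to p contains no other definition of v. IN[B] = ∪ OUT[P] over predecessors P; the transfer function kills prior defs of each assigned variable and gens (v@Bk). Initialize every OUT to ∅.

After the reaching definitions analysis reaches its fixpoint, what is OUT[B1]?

Converged values:
  B0:   IN={c@B5, d@B5, e@B6, f@B3}   OUT={c@B5, d@B0, e@B6, f@B3}
  B1:   IN={c@B4, c@B5, d@B0, d@B2, e@B6, f@B3}   OUT={c@B4, c@B5, d@B0, d@B2, e@B6, f@B3}
  B2:   IN={c@B4, c@B5, d@B0, d@B2, e@B6, f@B3}   OUT={c@B4, c@B5, d@B2, e@B6, f@B3}
  B3:   IN={c@B4, c@B5, d@B2, e@B6, f@B3}   OUT={c@B4, c@B5, d@B2, e@B6, f@B3}
  B4:   IN={c@B4, c@B5, d@B2, e@B6, f@B3}   OUT={c@B4, d@B2, e@B6, f@B3}
  B5:   IN={c@B4, c@B5, d@B0, d@B2, e@B6, f@B3}   OUT={c@B5, d@B5, e@B6, f@B3}
  B6:   IN={c@B5, d@B5, e@B6, f@B3}   OUT={c@B5, d@B5, e@B6, f@B3}
  B7:   IN={c@B4, c@B5, d@B2, d@B5, e@B6, f@B3}   OUT={b@B7, c@B4, c@B5, d@B2, d@B5, e@B6, f@B3}
  B8:   IN={b@B7, c@B4, c@B5, d@B2, d@B5, e@B6, f@B3}   OUT={b@B8, c@B4, c@B5, d@B2, d@B5, e@B6, f@B3}

Merge at B1: IN[B1] = OUT[B0] ⊔ OUT[B4] = {c@B4, c@B5, d@B0, d@B2, e@B6, f@B3}
Applying B1's transfer function to that IN value gives OUT[B1] (row B1 above).

Answer: {c@B4, c@B5, d@B0, d@B2, e@B6, f@B3}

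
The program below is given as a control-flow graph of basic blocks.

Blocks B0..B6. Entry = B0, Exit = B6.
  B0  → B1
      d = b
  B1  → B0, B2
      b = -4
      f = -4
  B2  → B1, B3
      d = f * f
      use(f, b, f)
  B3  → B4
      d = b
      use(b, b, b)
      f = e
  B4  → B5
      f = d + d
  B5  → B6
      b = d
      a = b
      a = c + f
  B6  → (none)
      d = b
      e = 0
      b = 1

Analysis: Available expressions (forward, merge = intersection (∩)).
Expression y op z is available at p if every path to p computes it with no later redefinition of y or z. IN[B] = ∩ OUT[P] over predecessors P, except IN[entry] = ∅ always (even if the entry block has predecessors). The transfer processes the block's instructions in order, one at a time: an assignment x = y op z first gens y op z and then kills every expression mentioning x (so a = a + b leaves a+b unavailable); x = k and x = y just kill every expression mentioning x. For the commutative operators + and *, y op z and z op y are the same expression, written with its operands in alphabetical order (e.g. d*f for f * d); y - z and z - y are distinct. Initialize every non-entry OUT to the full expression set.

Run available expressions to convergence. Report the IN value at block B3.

Fixpoint table:
  B0:   IN={}   OUT={}
  B1:   IN={}   OUT={}
  B2:   IN={}   OUT={f*f}
  B3:   IN={f*f}   OUT={}
  B4:   IN={}   OUT={d+d}
  B5:   IN={d+d}   OUT={c+f, d+d}
  B6:   IN={c+f, d+d}   OUT={c+f}

Merge at B3: IN[B3] = OUT[B2] = {f*f}

Answer: {f*f}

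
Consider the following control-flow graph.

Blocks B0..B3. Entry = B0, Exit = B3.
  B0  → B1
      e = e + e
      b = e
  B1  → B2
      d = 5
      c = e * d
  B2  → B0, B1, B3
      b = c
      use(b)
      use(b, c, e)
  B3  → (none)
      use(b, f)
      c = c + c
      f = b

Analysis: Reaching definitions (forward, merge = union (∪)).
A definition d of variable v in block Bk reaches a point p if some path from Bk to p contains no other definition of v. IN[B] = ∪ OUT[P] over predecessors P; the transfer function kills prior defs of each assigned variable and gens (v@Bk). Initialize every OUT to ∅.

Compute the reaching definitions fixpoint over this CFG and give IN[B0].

Per-block solution:
  B0:  IN={b@B2, c@B1, d@B1, e@B0}  OUT={b@B0, c@B1, d@B1, e@B0}
  B1:  IN={b@B0, b@B2, c@B1, d@B1, e@B0}  OUT={b@B0, b@B2, c@B1, d@B1, e@B0}
  B2:  IN={b@B0, b@B2, c@B1, d@B1, e@B0}  OUT={b@B2, c@B1, d@B1, e@B0}
  B3:  IN={b@B2, c@B1, d@B1, e@B0}  OUT={b@B2, c@B3, d@B1, e@B0, f@B3}

Merge at B0 (entry node, so the boundary value {} is joined with the incoming edge(s)): IN[B0] = {} ⊔ OUT[B2] = {b@B2, c@B1, d@B1, e@B0}

Answer: {b@B2, c@B1, d@B1, e@B0}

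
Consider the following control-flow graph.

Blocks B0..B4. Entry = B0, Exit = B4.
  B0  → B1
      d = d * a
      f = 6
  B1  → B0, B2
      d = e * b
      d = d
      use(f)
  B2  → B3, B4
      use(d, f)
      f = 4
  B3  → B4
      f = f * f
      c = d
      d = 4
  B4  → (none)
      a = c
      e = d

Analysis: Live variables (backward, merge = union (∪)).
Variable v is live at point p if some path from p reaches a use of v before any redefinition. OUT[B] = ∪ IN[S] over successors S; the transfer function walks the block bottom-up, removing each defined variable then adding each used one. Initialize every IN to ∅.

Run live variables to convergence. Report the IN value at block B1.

Converged values:
  B0: | IN={a, b, c, d, e} | OUT={a, b, c, e, f}
  B1: | IN={a, b, c, e, f} | OUT={a, b, c, d, e, f}
  B2: | IN={c, d, f} | OUT={c, d, f}
  B3: | IN={d, f} | OUT={c, d}
  B4: | IN={c, d} | OUT={}

Merge at B1: OUT[B1] = IN[B0] ⊔ IN[B2] = {a, b, c, d, e, f}
Applying B1's transfer function to that OUT value gives IN[B1] (row B1 above).

Answer: {a, b, c, e, f}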